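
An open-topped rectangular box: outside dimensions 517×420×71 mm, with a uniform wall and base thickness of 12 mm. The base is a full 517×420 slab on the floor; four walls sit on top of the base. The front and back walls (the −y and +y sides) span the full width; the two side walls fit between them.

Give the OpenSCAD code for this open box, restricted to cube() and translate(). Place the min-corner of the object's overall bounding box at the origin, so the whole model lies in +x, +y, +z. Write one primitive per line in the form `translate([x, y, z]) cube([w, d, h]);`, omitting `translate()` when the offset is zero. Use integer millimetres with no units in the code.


cube([517, 420, 12]);
translate([0, 0, 12]) cube([517, 12, 59]);
translate([0, 408, 12]) cube([517, 12, 59]);
translate([0, 12, 12]) cube([12, 396, 59]);
translate([505, 12, 12]) cube([12, 396, 59]);


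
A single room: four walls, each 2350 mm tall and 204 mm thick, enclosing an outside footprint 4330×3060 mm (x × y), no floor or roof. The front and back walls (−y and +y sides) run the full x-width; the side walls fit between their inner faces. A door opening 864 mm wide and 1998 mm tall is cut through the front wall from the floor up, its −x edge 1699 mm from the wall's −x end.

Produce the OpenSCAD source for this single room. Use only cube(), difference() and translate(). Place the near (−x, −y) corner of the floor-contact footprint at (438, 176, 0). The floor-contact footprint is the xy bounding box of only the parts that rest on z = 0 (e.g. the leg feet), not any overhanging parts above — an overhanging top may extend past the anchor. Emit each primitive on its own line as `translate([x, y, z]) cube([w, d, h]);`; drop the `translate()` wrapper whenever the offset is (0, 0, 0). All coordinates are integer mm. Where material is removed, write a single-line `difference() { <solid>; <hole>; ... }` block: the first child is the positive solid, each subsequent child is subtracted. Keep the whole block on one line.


difference() { translate([438, 176, 0]) cube([4330, 204, 2350]); translate([2137, 176, 0]) cube([864, 204, 1998]); }
translate([438, 3032, 0]) cube([4330, 204, 2350]);
translate([438, 380, 0]) cube([204, 2652, 2350]);
translate([4564, 380, 0]) cube([204, 2652, 2350]);


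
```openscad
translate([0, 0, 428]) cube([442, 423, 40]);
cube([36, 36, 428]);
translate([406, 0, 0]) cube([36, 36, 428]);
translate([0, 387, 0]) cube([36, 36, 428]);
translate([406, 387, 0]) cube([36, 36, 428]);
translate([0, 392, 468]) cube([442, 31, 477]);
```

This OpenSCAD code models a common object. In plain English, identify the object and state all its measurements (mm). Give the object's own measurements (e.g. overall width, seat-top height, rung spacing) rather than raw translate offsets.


A chair. The seat is a 442×423×40 mm slab with its top at z = 468 mm, on four 36×36 mm corner legs (flush with the seat edges, standing on z = 0). A flat backrest 31 mm thick, 477 mm tall, spans the full seat width and rises from the seat top along its +y edge, rear face flush with the rear of the seat.


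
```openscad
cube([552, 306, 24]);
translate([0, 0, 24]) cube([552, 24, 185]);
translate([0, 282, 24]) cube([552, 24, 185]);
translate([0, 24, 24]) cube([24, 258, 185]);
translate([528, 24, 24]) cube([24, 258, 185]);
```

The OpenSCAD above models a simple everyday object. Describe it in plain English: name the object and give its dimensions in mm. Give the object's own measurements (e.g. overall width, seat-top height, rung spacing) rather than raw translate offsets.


An open-topped rectangular box: outside dimensions 552×306×209 mm, with a uniform wall and base thickness of 24 mm. The base is a full 552×306 slab on the floor; four walls sit on top of the base. The front and back walls (the −y and +y sides) span the full width; the two side walls fit between them.


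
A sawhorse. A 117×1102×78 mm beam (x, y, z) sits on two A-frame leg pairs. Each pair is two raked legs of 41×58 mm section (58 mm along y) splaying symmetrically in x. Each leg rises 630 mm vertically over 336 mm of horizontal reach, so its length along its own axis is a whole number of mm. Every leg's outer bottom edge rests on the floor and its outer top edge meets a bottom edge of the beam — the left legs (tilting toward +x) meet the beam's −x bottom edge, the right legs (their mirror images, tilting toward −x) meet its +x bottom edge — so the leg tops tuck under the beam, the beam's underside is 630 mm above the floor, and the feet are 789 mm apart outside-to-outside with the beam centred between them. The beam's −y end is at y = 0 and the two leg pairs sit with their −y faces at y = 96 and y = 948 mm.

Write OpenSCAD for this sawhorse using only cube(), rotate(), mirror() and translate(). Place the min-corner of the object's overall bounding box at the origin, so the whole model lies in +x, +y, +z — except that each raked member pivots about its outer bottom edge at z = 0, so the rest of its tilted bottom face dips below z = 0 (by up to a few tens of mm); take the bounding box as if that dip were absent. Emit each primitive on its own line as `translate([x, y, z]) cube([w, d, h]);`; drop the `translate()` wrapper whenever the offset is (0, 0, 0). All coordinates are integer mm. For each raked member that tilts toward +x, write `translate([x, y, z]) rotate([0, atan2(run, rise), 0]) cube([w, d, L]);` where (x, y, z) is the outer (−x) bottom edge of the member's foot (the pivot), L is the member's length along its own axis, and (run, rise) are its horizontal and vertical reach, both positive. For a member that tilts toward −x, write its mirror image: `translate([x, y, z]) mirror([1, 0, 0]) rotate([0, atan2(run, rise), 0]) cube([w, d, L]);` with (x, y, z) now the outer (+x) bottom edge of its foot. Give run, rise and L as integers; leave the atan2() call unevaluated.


// leg length = √(336² + 630²) = 714
// right-leg outer foot x = 2·336 + 117 = 789
// beam min-corner = (336, 0, 630)
translate([336, 0, 630]) cube([117, 1102, 78]);
translate([0, 96, 0]) rotate([0, atan2(336, 630), 0]) cube([41, 58, 714]);
translate([789, 96, 0]) mirror([1, 0, 0]) rotate([0, atan2(336, 630), 0]) cube([41, 58, 714]);
translate([0, 948, 0]) rotate([0, atan2(336, 630), 0]) cube([41, 58, 714]);
translate([789, 948, 0]) mirror([1, 0, 0]) rotate([0, atan2(336, 630), 0]) cube([41, 58, 714]);


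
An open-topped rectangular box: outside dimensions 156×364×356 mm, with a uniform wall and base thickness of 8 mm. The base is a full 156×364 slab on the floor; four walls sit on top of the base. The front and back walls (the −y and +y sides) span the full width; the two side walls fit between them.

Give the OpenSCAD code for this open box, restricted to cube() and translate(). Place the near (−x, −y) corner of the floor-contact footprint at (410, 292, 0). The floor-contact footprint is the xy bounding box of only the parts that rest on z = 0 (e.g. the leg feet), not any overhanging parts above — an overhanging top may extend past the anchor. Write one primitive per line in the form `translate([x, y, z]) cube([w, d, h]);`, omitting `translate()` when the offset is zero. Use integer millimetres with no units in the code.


translate([410, 292, 0]) cube([156, 364, 8]);
translate([410, 292, 8]) cube([156, 8, 348]);
translate([410, 648, 8]) cube([156, 8, 348]);
translate([410, 300, 8]) cube([8, 348, 348]);
translate([558, 300, 8]) cube([8, 348, 348]);


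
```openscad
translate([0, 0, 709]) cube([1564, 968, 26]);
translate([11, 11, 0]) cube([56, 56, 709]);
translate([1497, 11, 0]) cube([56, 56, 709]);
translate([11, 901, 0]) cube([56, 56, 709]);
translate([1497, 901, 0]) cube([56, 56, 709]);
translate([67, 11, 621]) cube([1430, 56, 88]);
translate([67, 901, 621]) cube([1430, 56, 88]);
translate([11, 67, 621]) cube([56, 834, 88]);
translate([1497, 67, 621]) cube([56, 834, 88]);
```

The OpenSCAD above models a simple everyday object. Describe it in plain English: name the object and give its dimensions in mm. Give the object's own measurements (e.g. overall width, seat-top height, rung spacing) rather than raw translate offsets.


A rectangular dining table. The top is 1564×968×26 mm with its upper surface at z = 735 mm. It stands on four 56×56 mm square legs, each inset 11 mm from the nearest pair of top edges, running from the floor to the underside of the top. Four apron rails, 56 mm thick and 88 mm tall, run between adjacent legs with their top edges flush with the underside of the top and their outer faces flush with the legs' outer faces.


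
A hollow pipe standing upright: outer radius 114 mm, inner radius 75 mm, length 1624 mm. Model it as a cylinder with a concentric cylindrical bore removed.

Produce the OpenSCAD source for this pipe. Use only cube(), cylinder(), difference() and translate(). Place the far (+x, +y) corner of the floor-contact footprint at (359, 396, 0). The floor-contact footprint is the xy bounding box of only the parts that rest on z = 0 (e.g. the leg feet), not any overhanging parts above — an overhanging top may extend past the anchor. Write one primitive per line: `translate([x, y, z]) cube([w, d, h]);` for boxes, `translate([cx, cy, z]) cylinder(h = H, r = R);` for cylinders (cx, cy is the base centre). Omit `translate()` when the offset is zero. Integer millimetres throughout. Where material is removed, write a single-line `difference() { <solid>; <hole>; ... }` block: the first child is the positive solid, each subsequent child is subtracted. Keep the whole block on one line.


difference() { translate([245, 282, 0]) cylinder(h = 1624, r = 114); translate([245, 282, 0]) cylinder(h = 1624, r = 75); }


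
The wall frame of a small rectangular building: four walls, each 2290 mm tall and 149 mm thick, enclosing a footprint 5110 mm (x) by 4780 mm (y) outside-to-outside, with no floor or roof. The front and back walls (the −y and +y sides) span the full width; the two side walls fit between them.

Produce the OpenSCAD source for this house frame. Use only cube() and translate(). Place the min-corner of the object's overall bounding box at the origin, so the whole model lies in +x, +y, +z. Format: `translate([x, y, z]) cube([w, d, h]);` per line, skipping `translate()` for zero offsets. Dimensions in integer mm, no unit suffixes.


cube([5110, 149, 2290]);
translate([0, 4631, 0]) cube([5110, 149, 2290]);
translate([0, 149, 0]) cube([149, 4482, 2290]);
translate([4961, 149, 0]) cube([149, 4482, 2290]);


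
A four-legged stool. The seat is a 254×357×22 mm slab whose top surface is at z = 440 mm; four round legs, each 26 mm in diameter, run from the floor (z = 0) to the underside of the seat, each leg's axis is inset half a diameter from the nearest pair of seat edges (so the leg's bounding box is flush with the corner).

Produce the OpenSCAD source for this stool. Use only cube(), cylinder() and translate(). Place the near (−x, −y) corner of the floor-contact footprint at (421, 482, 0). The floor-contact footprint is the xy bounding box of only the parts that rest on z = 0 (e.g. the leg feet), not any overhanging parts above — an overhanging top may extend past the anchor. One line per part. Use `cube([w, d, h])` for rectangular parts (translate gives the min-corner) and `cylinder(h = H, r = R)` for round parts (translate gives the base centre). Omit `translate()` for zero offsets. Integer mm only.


translate([421, 482, 418]) cube([254, 357, 22]);
translate([434, 495, 0]) cylinder(h = 418, r = 13);
translate([662, 495, 0]) cylinder(h = 418, r = 13);
translate([434, 826, 0]) cylinder(h = 418, r = 13);
translate([662, 826, 0]) cylinder(h = 418, r = 13);


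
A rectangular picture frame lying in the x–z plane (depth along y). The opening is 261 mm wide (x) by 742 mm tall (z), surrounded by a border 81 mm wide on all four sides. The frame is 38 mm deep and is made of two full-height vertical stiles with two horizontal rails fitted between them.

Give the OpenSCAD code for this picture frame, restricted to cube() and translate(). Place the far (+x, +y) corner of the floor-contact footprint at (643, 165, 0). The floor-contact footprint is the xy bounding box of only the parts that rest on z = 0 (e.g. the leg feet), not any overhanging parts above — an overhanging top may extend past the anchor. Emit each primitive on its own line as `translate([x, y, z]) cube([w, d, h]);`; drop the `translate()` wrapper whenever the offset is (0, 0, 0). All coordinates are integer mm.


translate([220, 127, 0]) cube([81, 38, 904]);
translate([562, 127, 0]) cube([81, 38, 904]);
translate([301, 127, 0]) cube([261, 38, 81]);
translate([301, 127, 823]) cube([261, 38, 81]);


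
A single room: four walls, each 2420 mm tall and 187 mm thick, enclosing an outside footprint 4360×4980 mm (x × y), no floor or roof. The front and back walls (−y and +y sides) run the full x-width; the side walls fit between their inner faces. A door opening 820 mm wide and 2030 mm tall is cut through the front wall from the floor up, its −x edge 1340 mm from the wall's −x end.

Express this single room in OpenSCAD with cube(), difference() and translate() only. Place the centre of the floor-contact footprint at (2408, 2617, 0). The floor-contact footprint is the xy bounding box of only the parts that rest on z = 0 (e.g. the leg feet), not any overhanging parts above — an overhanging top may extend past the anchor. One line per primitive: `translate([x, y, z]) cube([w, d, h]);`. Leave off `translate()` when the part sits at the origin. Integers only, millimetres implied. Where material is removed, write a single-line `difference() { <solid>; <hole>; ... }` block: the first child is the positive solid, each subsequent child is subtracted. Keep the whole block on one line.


difference() { translate([228, 127, 0]) cube([4360, 187, 2420]); translate([1568, 127, 0]) cube([820, 187, 2030]); }
translate([228, 4920, 0]) cube([4360, 187, 2420]);
translate([228, 314, 0]) cube([187, 4606, 2420]);
translate([4401, 314, 0]) cube([187, 4606, 2420]);


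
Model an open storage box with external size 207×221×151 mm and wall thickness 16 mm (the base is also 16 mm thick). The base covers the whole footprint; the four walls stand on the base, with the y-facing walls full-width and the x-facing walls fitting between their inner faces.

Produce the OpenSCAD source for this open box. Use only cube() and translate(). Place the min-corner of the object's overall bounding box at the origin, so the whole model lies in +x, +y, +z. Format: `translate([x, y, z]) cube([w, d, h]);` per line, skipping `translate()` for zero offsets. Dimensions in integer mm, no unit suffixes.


cube([207, 221, 16]);
translate([0, 0, 16]) cube([207, 16, 135]);
translate([0, 205, 16]) cube([207, 16, 135]);
translate([0, 16, 16]) cube([16, 189, 135]);
translate([191, 16, 16]) cube([16, 189, 135]);


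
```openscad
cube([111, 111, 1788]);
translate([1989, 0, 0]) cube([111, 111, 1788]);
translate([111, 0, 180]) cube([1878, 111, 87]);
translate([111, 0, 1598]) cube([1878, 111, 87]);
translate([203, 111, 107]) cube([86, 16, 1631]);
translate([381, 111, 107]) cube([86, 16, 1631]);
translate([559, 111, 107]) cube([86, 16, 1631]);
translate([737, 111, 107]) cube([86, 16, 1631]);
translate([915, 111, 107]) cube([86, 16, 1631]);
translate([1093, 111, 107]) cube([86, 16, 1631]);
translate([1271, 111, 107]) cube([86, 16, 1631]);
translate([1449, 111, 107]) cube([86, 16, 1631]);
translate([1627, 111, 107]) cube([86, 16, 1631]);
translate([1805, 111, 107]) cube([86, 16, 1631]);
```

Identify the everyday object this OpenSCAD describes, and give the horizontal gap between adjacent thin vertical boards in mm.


A fence section. The picket gap is 92 mm.

Two posts, two rails, 10 pickets — a fence section. Span 1878 mm holds 10 pickets of 86 mm with 11 equal gaps: ⌊(1878 − 10·86) / 11⌋ = 92 mm.


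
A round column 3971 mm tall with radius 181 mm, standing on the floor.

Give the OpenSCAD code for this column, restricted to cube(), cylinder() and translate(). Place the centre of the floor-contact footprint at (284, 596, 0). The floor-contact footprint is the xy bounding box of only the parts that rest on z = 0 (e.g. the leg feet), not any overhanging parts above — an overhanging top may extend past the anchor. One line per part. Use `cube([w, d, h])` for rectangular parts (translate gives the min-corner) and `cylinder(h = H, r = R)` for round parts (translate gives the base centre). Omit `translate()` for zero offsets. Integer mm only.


translate([284, 596, 0]) cylinder(h = 3971, r = 181);


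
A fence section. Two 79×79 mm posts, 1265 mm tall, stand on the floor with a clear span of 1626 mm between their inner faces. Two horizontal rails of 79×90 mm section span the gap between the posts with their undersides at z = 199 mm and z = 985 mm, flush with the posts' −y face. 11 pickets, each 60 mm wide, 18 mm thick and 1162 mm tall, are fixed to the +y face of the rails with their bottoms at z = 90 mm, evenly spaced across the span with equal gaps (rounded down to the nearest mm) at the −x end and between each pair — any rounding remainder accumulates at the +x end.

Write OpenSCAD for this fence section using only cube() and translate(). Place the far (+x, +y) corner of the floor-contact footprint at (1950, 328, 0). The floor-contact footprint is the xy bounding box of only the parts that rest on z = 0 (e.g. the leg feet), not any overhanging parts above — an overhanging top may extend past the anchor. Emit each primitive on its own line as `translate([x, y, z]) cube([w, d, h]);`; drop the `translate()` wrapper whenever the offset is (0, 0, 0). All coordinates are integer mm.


translate([166, 249, 0]) cube([79, 79, 1265]);
translate([1871, 249, 0]) cube([79, 79, 1265]);
translate([245, 249, 199]) cube([1626, 79, 90]);
translate([245, 249, 985]) cube([1626, 79, 90]);
translate([325, 328, 90]) cube([60, 18, 1162]);
translate([465, 328, 90]) cube([60, 18, 1162]);
translate([605, 328, 90]) cube([60, 18, 1162]);
translate([745, 328, 90]) cube([60, 18, 1162]);
translate([885, 328, 90]) cube([60, 18, 1162]);
translate([1025, 328, 90]) cube([60, 18, 1162]);
translate([1165, 328, 90]) cube([60, 18, 1162]);
translate([1305, 328, 90]) cube([60, 18, 1162]);
translate([1445, 328, 90]) cube([60, 18, 1162]);
translate([1585, 328, 90]) cube([60, 18, 1162]);
translate([1725, 328, 90]) cube([60, 18, 1162]);


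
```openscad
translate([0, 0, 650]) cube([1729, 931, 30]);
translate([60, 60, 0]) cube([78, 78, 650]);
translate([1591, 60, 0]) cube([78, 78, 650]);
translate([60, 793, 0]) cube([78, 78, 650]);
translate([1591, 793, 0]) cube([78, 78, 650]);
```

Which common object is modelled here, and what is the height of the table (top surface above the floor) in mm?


A table. The table height is 680 mm.

A 1729×931×30 slab sits at z = 650 on four 78 mm square posts — a table. The top surface is at 650 + 30 = 680 mm.


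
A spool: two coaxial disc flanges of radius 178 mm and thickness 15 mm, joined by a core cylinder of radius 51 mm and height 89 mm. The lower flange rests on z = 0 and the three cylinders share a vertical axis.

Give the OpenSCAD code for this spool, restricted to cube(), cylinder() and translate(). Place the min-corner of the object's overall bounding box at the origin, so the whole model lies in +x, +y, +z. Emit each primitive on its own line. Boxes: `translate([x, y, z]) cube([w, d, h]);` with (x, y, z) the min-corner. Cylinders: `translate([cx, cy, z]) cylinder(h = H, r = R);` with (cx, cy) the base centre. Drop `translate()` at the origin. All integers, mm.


translate([178, 178, 0]) cylinder(h = 15, r = 178);
translate([178, 178, 15]) cylinder(h = 89, r = 51);
translate([178, 178, 104]) cylinder(h = 15, r = 178);


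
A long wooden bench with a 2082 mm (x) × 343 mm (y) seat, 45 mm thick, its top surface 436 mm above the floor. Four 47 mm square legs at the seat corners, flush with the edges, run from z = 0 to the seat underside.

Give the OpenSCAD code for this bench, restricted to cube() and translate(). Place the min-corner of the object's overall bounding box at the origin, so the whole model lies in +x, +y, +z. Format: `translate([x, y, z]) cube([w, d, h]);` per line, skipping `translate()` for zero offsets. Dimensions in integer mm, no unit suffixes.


translate([0, 0, 391]) cube([2082, 343, 45]);
cube([47, 47, 391]);
translate([0, 296, 0]) cube([47, 47, 391]);
translate([2035, 0, 0]) cube([47, 47, 391]);
translate([2035, 296, 0]) cube([47, 47, 391]);


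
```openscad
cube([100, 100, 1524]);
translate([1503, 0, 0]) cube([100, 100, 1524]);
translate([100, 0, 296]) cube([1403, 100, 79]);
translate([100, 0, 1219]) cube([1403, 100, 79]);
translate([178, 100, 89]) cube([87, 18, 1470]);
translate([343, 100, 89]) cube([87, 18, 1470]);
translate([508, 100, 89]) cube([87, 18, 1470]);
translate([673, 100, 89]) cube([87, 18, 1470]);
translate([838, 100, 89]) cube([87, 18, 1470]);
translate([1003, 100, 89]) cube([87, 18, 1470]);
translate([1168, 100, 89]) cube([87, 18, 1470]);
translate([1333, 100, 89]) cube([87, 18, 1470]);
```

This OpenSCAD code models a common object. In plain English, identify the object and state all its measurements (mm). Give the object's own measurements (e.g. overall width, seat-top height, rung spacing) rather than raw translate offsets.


A fence section. Two 100×100 mm posts, 1524 mm tall, stand on the floor with a clear span of 1403 mm between their inner faces. Two horizontal rails of 100×79 mm section span the gap between the posts with their undersides at z = 296 mm and z = 1219 mm, flush with the posts' −y face. 8 pickets, each 87 mm wide, 18 mm thick and 1470 mm tall, are fixed to the +y face of the rails with their bottoms at z = 89 mm, spaced across the span with a 78 mm gap after the −x post and between neighbouring pickets, with 83 mm left before the +x post.


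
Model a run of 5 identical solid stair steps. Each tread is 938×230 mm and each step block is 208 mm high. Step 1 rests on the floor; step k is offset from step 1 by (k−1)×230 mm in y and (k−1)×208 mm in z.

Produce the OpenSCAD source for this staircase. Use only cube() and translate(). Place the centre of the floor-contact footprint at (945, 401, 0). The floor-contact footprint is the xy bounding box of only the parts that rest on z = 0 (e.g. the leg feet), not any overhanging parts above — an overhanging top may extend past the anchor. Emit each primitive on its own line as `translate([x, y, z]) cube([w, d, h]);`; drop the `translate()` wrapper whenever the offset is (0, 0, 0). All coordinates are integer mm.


translate([476, 286, 0]) cube([938, 230, 208]);
translate([476, 516, 208]) cube([938, 230, 208]);
translate([476, 746, 416]) cube([938, 230, 208]);
translate([476, 976, 624]) cube([938, 230, 208]);
translate([476, 1206, 832]) cube([938, 230, 208]);


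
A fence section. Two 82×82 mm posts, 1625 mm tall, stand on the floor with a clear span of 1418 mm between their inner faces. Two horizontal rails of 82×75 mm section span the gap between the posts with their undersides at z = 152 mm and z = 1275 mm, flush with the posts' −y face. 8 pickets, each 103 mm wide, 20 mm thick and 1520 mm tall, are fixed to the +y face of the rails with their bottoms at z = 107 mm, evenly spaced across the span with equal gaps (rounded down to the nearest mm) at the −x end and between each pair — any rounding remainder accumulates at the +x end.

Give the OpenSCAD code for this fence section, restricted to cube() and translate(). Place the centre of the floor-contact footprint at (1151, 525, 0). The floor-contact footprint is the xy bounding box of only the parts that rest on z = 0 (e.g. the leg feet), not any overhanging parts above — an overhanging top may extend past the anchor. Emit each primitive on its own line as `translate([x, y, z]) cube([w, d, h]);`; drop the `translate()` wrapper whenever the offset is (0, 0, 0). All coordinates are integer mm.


translate([360, 484, 0]) cube([82, 82, 1625]);
translate([1860, 484, 0]) cube([82, 82, 1625]);
translate([442, 484, 152]) cube([1418, 82, 75]);
translate([442, 484, 1275]) cube([1418, 82, 75]);
translate([508, 566, 107]) cube([103, 20, 1520]);
translate([677, 566, 107]) cube([103, 20, 1520]);
translate([846, 566, 107]) cube([103, 20, 1520]);
translate([1015, 566, 107]) cube([103, 20, 1520]);
translate([1184, 566, 107]) cube([103, 20, 1520]);
translate([1353, 566, 107]) cube([103, 20, 1520]);
translate([1522, 566, 107]) cube([103, 20, 1520]);
translate([1691, 566, 107]) cube([103, 20, 1520]);


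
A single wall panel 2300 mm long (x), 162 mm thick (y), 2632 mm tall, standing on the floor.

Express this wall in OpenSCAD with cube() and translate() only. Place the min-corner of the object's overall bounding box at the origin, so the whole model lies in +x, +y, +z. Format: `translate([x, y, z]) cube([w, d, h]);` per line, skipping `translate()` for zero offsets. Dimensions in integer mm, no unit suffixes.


cube([2300, 162, 2632]);


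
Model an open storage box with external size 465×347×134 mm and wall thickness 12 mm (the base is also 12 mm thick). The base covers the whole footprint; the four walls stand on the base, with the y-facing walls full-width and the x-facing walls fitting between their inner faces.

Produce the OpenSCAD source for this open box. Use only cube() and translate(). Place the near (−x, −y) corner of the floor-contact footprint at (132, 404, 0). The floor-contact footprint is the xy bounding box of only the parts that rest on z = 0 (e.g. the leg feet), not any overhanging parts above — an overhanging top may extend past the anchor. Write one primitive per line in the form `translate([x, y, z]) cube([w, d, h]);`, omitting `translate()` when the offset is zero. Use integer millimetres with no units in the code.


translate([132, 404, 0]) cube([465, 347, 12]);
translate([132, 404, 12]) cube([465, 12, 122]);
translate([132, 739, 12]) cube([465, 12, 122]);
translate([132, 416, 12]) cube([12, 323, 122]);
translate([585, 416, 12]) cube([12, 323, 122]);


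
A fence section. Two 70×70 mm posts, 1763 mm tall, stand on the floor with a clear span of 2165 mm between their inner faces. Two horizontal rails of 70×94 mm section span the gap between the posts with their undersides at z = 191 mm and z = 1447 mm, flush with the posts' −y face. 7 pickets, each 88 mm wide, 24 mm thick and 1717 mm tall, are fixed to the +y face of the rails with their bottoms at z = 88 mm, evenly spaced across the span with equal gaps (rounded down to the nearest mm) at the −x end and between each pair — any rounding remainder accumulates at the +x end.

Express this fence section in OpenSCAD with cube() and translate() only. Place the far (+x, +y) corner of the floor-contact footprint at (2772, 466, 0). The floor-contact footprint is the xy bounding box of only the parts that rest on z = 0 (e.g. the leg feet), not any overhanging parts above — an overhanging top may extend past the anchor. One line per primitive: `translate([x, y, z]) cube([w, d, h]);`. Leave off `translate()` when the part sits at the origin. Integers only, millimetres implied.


translate([467, 396, 0]) cube([70, 70, 1763]);
translate([2702, 396, 0]) cube([70, 70, 1763]);
translate([537, 396, 191]) cube([2165, 70, 94]);
translate([537, 396, 1447]) cube([2165, 70, 94]);
translate([730, 466, 88]) cube([88, 24, 1717]);
translate([1011, 466, 88]) cube([88, 24, 1717]);
translate([1292, 466, 88]) cube([88, 24, 1717]);
translate([1573, 466, 88]) cube([88, 24, 1717]);
translate([1854, 466, 88]) cube([88, 24, 1717]);
translate([2135, 466, 88]) cube([88, 24, 1717]);
translate([2416, 466, 88]) cube([88, 24, 1717]);


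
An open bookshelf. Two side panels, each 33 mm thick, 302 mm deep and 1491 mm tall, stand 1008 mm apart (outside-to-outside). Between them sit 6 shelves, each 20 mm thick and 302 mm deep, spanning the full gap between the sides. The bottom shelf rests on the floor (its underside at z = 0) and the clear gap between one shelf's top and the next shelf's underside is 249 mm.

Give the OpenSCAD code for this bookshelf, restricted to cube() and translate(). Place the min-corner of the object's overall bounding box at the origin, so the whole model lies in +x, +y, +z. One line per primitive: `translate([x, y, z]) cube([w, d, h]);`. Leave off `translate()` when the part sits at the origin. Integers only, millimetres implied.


cube([33, 302, 1491]);
translate([975, 0, 0]) cube([33, 302, 1491]);
translate([33, 0, 0]) cube([942, 302, 20]);
translate([33, 0, 269]) cube([942, 302, 20]);
translate([33, 0, 538]) cube([942, 302, 20]);
translate([33, 0, 807]) cube([942, 302, 20]);
translate([33, 0, 1076]) cube([942, 302, 20]);
translate([33, 0, 1345]) cube([942, 302, 20]);


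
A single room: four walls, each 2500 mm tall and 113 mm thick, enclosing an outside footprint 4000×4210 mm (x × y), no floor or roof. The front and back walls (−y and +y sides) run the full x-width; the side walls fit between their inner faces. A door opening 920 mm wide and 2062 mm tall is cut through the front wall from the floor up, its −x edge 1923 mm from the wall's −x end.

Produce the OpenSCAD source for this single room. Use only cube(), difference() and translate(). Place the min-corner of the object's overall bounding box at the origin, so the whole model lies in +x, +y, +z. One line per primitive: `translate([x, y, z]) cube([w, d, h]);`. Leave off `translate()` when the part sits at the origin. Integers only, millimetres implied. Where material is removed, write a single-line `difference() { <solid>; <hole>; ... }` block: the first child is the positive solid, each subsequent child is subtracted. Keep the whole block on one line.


difference() { cube([4000, 113, 2500]); translate([1923, 0, 0]) cube([920, 113, 2062]); }
translate([0, 4097, 0]) cube([4000, 113, 2500]);
translate([0, 113, 0]) cube([113, 3984, 2500]);
translate([3887, 113, 0]) cube([113, 3984, 2500]);


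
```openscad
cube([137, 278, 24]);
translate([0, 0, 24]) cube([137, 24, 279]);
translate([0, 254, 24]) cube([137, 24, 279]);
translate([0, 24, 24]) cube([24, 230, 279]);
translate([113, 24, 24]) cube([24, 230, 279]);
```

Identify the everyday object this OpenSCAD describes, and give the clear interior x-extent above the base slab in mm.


An open box. The internal width is 89 mm.

A 137×278 base slab with four walls standing on it — an open box. The base is 137 mm wide and the walls are 24 mm thick, so the internal width is 137 − 2 × 24 = 89 mm.


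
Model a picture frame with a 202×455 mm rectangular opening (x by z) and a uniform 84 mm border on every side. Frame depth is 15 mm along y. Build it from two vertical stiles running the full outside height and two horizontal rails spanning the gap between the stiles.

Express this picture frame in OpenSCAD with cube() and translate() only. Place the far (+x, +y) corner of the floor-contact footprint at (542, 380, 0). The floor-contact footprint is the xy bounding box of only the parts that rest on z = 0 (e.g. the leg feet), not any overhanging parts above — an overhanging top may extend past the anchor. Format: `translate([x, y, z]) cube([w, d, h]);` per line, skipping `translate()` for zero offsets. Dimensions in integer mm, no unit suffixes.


translate([172, 365, 0]) cube([84, 15, 623]);
translate([458, 365, 0]) cube([84, 15, 623]);
translate([256, 365, 0]) cube([202, 15, 84]);
translate([256, 365, 539]) cube([202, 15, 84]);


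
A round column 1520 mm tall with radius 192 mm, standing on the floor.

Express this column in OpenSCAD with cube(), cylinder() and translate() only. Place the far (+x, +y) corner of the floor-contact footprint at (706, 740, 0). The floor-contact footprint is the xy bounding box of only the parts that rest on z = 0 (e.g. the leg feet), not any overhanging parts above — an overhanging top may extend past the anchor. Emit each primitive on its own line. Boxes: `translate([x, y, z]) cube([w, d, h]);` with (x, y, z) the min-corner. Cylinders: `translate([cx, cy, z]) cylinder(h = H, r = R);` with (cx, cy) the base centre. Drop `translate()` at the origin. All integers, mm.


translate([514, 548, 0]) cylinder(h = 1520, r = 192);


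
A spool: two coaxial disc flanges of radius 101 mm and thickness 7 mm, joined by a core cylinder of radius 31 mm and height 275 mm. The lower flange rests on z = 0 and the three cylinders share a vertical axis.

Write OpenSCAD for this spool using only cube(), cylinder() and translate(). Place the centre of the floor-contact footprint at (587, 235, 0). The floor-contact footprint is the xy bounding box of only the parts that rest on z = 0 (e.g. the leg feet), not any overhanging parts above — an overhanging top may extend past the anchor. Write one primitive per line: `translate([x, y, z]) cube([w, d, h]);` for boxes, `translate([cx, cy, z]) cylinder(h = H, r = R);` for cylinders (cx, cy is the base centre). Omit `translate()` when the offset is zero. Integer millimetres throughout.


translate([587, 235, 0]) cylinder(h = 7, r = 101);
translate([587, 235, 7]) cylinder(h = 275, r = 31);
translate([587, 235, 282]) cylinder(h = 7, r = 101);


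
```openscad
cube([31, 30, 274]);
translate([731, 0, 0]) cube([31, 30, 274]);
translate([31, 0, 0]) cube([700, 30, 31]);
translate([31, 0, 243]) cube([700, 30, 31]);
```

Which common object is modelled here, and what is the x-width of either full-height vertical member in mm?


A picture frame. The border width is 31 mm.

Four thin pieces enclosing a rectangular opening — a picture frame. The two full-height stiles are 274 mm tall; the top rail sits at z = 243 and is 31 mm tall, so the border above the opening is 274 − 243 = 31 mm, matching the stile x-width.


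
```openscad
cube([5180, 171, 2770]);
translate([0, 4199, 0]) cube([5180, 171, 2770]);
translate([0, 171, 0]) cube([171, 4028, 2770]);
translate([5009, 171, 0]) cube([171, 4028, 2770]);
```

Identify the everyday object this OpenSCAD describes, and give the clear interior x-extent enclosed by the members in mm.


A house (or room) frame. The interior width is 4838 mm.

Four 2770 mm walls enclosing a rectangle with no floor or roof — a room or house frame. Outside width is 5180 mm and wall thickness is 171 mm, so the interior width is 5180 − 2 × 171 = 4838 mm.


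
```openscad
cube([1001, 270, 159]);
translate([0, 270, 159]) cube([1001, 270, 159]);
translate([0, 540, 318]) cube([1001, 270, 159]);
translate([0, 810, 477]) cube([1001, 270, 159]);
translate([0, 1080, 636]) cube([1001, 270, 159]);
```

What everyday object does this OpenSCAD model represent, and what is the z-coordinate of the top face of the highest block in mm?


A staircase. The total rise is 795 mm.

5 identical blocks, each offset up and back from the previous — a staircase. Each step is 159 mm tall and there are 5 of them, so the total rise is 5 × 159 = 795 mm.


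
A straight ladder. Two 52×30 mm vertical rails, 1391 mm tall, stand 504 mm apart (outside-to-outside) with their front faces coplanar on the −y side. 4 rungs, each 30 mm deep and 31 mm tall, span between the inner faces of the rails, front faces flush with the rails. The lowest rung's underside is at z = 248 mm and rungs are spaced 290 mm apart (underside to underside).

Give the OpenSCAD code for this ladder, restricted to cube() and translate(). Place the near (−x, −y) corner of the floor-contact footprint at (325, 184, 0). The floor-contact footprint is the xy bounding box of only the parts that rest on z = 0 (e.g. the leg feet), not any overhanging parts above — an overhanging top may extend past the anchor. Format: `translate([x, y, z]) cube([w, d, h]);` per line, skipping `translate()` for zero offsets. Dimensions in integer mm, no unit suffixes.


translate([325, 184, 0]) cube([52, 30, 1391]);
translate([777, 184, 0]) cube([52, 30, 1391]);
translate([377, 184, 248]) cube([400, 30, 31]);
translate([377, 184, 538]) cube([400, 30, 31]);
translate([377, 184, 828]) cube([400, 30, 31]);
translate([377, 184, 1118]) cube([400, 30, 31]);


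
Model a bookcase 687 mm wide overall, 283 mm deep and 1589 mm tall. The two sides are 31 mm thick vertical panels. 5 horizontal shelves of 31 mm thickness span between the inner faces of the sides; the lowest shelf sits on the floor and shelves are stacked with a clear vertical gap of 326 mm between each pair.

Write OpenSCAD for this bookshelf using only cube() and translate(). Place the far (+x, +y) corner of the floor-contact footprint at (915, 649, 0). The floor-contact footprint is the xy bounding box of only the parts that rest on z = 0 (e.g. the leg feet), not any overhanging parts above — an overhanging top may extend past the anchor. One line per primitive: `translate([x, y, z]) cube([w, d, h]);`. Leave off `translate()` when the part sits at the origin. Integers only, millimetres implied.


translate([228, 366, 0]) cube([31, 283, 1589]);
translate([884, 366, 0]) cube([31, 283, 1589]);
translate([259, 366, 0]) cube([625, 283, 31]);
translate([259, 366, 357]) cube([625, 283, 31]);
translate([259, 366, 714]) cube([625, 283, 31]);
translate([259, 366, 1071]) cube([625, 283, 31]);
translate([259, 366, 1428]) cube([625, 283, 31]);


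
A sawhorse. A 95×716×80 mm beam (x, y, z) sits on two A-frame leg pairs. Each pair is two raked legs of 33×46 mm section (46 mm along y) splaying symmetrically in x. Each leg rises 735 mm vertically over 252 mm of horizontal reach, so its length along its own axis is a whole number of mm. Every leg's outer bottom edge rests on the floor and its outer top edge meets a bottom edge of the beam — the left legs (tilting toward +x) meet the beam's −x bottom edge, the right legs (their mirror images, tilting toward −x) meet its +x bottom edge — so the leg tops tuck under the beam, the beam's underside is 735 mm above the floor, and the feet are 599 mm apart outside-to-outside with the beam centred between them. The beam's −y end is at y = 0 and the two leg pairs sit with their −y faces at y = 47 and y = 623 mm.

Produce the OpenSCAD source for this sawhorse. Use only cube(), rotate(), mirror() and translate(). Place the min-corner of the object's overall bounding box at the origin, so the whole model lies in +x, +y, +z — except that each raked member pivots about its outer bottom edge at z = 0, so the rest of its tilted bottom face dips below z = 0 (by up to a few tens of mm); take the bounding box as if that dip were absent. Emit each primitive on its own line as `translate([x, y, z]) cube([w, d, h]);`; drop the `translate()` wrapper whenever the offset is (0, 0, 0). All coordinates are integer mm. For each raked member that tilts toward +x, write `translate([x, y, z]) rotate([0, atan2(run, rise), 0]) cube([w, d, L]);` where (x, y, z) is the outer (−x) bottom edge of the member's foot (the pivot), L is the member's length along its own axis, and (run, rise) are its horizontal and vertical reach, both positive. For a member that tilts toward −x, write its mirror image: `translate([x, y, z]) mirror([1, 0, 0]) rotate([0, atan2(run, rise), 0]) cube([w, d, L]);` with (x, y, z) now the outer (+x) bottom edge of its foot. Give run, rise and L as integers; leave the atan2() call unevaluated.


// leg length = √(252² + 735²) = 777
// right-leg outer foot x = 2·252 + 95 = 599
// beam min-corner = (252, 0, 735)
translate([252, 0, 735]) cube([95, 716, 80]);
translate([0, 47, 0]) rotate([0, atan2(252, 735), 0]) cube([33, 46, 777]);
translate([599, 47, 0]) mirror([1, 0, 0]) rotate([0, atan2(252, 735), 0]) cube([33, 46, 777]);
translate([0, 623, 0]) rotate([0, atan2(252, 735), 0]) cube([33, 46, 777]);
translate([599, 623, 0]) mirror([1, 0, 0]) rotate([0, atan2(252, 735), 0]) cube([33, 46, 777]);


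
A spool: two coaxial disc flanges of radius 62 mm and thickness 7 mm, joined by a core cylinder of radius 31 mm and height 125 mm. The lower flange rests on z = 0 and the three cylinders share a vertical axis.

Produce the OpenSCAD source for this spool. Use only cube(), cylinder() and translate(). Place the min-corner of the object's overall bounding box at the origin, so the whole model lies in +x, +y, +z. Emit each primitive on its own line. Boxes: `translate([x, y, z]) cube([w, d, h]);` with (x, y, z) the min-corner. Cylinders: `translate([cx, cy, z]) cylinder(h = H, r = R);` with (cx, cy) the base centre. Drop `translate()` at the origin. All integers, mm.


translate([62, 62, 0]) cylinder(h = 7, r = 62);
translate([62, 62, 7]) cylinder(h = 125, r = 31);
translate([62, 62, 132]) cylinder(h = 7, r = 62);
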